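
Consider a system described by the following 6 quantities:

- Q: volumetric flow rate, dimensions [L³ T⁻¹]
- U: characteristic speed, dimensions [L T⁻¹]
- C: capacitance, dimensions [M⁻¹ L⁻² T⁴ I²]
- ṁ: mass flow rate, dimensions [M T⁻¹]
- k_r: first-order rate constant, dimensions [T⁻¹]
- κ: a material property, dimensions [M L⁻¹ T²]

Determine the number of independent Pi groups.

2

There are 6 variables and 4 base dimensions (M, L, T, I).
The dimension matrix has rank 4.
Independent dimensionless groups: 6 − 4 = 2.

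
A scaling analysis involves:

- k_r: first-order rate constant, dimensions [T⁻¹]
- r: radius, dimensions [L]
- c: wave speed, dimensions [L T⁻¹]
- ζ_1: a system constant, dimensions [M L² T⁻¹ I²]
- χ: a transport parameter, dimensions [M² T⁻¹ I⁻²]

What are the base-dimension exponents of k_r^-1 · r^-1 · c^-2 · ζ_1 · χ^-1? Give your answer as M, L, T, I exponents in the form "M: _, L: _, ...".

M: -1, L: -1, T: 3, I: 4

Collect each base-dimension exponent across the product:
  M: −(0) − (0) − 2·(0) + (1) − (2) = -1
  L: −(0) − (1) − 2·(1) + (2) − (0) = -1
  T: −(-1) − (0) − 2·(-1) + (-1) − (-1) = 3
  I: −(0) − (0) − 2·(0) + (2) − (-2) = 4
So the dimensions are [M⁻¹ L⁻¹ T³ I⁴].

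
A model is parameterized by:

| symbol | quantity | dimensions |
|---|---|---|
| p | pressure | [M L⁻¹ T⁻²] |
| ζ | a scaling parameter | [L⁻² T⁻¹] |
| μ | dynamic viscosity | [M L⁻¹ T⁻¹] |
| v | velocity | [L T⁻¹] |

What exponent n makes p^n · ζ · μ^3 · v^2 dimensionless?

Balance the M exponent: (1)·n from p, plus (0) + 3·(1) + 2·(0) = 3 from the rest, must sum to zero.
n + 3 = 0, so n = -3.

-3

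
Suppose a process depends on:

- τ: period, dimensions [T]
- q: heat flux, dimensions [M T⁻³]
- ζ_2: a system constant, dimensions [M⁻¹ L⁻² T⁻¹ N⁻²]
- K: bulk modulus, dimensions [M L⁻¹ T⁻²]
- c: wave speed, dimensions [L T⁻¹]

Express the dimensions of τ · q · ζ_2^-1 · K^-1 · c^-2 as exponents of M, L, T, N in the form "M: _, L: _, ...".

Collect each base-dimension exponent across the product:
  M: (0) + (1) − (-1) − (1) − 2·(0) = 1
  L: (0) + (0) − (-2) − (-1) − 2·(1) = 1
  T: (1) + (-3) − (-1) − (-2) − 2·(-1) = 3
  N: (0) + (0) − (-2) − (0) − 2·(0) = 2
So the dimensions are [M L T³ N²].

M: 1, L: 1, T: 3, N: 2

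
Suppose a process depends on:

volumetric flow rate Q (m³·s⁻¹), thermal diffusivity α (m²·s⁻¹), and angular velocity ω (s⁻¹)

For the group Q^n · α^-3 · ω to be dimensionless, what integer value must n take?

2

Balance the L exponent: (3)·n from Q, plus −3·(2) + (0) = -6 from the rest, must sum to zero.
3n − 6 = 0, so n = 2.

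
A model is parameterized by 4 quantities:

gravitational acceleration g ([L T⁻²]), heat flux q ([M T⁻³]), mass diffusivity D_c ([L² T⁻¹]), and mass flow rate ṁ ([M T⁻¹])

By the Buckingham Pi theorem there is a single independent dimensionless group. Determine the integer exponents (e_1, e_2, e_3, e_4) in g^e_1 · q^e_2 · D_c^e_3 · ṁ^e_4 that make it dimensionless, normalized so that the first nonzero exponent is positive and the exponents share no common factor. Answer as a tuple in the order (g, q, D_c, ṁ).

(4, -3, -2, 3)

M: e_1·(0) + e_2·(1) + e_3·(0) + e_4·(1) = 0
L: e_1·(1) + e_2·(0) + e_3·(2) + e_4·(0) = 0
T: e_1·(-2) + e_2·(-3) + e_3·(-1) + e_4·(-1) = 0
Solving this homogeneous linear system for the smallest-integer solution (first nonzero entry positive) gives (4, -3, -2, 3).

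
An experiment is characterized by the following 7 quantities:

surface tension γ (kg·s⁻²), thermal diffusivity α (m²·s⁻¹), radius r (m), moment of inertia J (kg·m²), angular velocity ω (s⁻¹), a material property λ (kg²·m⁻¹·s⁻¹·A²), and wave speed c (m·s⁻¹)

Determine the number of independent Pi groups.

There are 7 variables and 4 base dimensions (M, L, T, I).
The dimension matrix has rank 4.
Independent dimensionless groups: 7 − 4 = 3.

3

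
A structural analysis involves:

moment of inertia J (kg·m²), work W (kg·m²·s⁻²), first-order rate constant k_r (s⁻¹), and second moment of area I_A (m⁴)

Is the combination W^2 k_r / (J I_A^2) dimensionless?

no

Sum the exponent of each base dimension across the product:
  M: −[J]_M + 2·[W]_M + [k_r]_M − 2·[I_A]_M = −(1) + 2·(1) + (0) − 2·(0) = 1
  L: −[J]_L + 2·[W]_L + [k_r]_L − 2·[I_A]_L = −(2) + 2·(2) + (0) − 2·(4) = -6
  T: −[J]_T + 2·[W]_T + [k_r]_T − 2·[I_A]_T = −(0) + 2·(-2) + (-1) − 2·(0) = -5
Net dimensions [M L⁻⁶ T⁻⁵] ≠ [1] — not dimensionless.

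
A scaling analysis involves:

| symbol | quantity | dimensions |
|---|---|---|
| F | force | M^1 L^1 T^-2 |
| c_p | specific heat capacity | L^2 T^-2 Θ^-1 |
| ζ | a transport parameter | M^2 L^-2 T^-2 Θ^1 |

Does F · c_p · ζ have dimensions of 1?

Sum the exponent of each base dimension across the product:
  M: [F]_M + [c_p]_M + [ζ]_M = (1) + (0) + (2) = 3
  L: [F]_L + [c_p]_L + [ζ]_L = (1) + (2) + (-2) = 1
  T: [F]_T + [c_p]_T + [ζ]_T = (-2) + (-2) + (-2) = -6
  Θ: [F]_Θ + [c_p]_Θ + [ζ]_Θ = (0) + (-1) + (1) = 0
Net dimensions [M³ L T⁻⁶] ≠ [1] — not dimensionless.

no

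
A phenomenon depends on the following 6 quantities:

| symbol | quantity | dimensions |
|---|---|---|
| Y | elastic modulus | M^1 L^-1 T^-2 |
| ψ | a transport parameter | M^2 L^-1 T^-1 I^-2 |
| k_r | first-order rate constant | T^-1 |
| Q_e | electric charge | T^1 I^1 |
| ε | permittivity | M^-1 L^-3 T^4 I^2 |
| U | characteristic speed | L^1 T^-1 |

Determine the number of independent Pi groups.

2

There are 6 variables and 4 base dimensions (M, L, T, I).
The dimension matrix has rank 4.
Independent dimensionless groups: 6 − 4 = 2.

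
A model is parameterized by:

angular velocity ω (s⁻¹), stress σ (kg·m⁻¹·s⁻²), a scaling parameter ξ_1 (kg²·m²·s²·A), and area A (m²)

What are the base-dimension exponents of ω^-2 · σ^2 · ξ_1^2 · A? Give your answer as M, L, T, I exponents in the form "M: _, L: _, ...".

Collect each base-dimension exponent across the product:
  M: −2·(0) + 2·(1) + 2·(2) + (0) = 6
  L: −2·(0) + 2·(-1) + 2·(2) + (2) = 4
  T: −2·(-1) + 2·(-2) + 2·(2) + (0) = 2
  I: −2·(0) + 2·(0) + 2·(1) + (0) = 2
So the dimensions are [M⁶ L⁴ T² I²].

M: 6, L: 4, T: 2, I: 2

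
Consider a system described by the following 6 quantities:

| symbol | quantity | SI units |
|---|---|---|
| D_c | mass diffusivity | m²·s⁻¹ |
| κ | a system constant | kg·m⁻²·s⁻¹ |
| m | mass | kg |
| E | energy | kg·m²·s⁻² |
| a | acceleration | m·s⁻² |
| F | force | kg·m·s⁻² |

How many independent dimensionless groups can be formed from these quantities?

There are 6 variables and 3 base dimensions (M, L, T).
The dimension matrix has rank 3.
Independent dimensionless groups: 6 − 3 = 3.

3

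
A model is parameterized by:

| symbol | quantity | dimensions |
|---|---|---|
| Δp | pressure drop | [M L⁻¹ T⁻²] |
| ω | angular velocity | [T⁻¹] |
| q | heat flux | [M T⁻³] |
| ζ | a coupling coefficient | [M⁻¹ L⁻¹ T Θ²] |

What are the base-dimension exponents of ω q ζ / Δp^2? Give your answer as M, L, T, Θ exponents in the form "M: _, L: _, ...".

Collect each base-dimension exponent across the product:
  M: −2·(1) + (0) + (1) + (-1) = -2
  L: −2·(-1) + (0) + (0) + (-1) = 1
  T: −2·(-2) + (-1) + (-3) + (1) = 1
  Θ: −2·(0) + (0) + (0) + (2) = 2
So the dimensions are [M⁻² L T Θ²].

M: -2, L: 1, T: 1, Θ: 2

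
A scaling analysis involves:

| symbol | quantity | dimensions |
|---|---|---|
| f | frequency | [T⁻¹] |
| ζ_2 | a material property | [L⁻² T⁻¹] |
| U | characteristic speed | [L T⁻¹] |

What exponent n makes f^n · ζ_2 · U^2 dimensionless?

Balance the T exponent: (-1)·n from f, plus (-1) + 2·(-1) = -3 from the rest, must sum to zero.
−n − 3 = 0, so n = -3.

-3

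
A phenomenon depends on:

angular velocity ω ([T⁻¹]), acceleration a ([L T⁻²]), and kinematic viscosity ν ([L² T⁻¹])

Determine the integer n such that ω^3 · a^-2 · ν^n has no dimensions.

1

Balance the L exponent: (2)·n from ν, plus 3·(0) − 2·(1) = -2 from the rest, must sum to zero.
2n − 2 = 0, so n = 1.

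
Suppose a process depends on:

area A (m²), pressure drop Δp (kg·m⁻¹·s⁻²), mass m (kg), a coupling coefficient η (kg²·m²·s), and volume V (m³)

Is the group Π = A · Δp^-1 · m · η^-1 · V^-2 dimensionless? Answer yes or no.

no

Sum the exponent of each base dimension across the product:
  M: [A]_M − [Δp]_M + [m]_M − [η]_M − 2·[V]_M = (0) − (1) + (1) − (2) − 2·(0) = -2
  L: [A]_L − [Δp]_L + [m]_L − [η]_L − 2·[V]_L = (2) − (-1) + (0) − (2) − 2·(3) = -5
  T: [A]_T − [Δp]_T + [m]_T − [η]_T − 2·[V]_T = (0) − (-2) + (0) − (1) − 2·(0) = 1
Net dimensions [M⁻² L⁻⁵ T] ≠ [1] — not dimensionless.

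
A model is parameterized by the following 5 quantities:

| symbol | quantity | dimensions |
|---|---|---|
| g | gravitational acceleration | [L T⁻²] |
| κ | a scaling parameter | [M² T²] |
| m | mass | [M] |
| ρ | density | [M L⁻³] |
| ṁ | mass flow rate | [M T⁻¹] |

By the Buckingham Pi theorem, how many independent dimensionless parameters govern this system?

There are 5 variables and 3 base dimensions (M, L, T).
The dimension matrix has rank 3.
Independent dimensionless groups: 5 − 3 = 2.

2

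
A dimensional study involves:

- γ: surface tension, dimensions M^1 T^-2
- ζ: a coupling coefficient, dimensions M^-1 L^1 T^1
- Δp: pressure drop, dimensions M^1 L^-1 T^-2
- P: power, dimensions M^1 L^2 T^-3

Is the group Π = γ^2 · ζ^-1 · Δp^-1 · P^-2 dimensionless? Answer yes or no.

Sum the exponent of each base dimension across the product:
  M: 2·[γ]_M − [ζ]_M − [Δp]_M − 2·[P]_M = 2·(1) − (-1) − (1) − 2·(1) = 0
  L: 2·[γ]_L − [ζ]_L − [Δp]_L − 2·[P]_L = 2·(0) − (1) − (-1) − 2·(2) = -4
  T: 2·[γ]_T − [ζ]_T − [Δp]_T − 2·[P]_T = 2·(-2) − (1) − (-2) − 2·(-3) = 3
Net dimensions [L⁻⁴ T³] ≠ [1] — not dimensionless.

no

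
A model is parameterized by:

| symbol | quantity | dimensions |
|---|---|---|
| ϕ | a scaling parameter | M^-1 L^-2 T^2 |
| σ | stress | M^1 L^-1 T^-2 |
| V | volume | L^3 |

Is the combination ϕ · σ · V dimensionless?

Sum the exponent of each base dimension across the product:
  M: [ϕ]_M + [σ]_M + [V]_M = (-1) + (1) + (0) = 0
  L: [ϕ]_L + [σ]_L + [V]_L = (-2) + (-1) + (3) = 0
  T: [ϕ]_T + [σ]_T + [V]_T = (2) + (-2) + (0) = 0
All base exponents vanish — dimensionless.

yes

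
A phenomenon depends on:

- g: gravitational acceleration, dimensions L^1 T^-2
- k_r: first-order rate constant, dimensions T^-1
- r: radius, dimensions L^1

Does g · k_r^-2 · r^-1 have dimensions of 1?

Sum the exponent of each base dimension across the product:
  L: [g]_L − 2·[k_r]_L − [r]_L = (1) − 2·(0) − (1) = 0
  T: [g]_T − 2·[k_r]_T − [r]_T = (-2) − 2·(-1) − (0) = 0
All base exponents vanish — dimensionless.

yes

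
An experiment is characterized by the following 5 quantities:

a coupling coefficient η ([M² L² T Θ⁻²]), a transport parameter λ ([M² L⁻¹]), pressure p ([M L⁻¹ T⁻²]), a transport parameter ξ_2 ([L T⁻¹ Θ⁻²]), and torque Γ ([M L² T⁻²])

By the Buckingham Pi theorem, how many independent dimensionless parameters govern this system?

1

There are 5 variables and 4 base dimensions (M, L, T, Θ).
The dimension matrix has rank 4.
Independent dimensionless groups: 5 − 4 = 1.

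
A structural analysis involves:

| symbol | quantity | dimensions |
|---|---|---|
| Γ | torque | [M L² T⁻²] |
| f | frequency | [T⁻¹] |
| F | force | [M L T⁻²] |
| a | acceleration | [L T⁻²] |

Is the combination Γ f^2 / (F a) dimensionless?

Sum the exponent of each base dimension across the product:
  M: [Γ]_M + 2·[f]_M − [F]_M − [a]_M = (1) + 2·(0) − (1) − (0) = 0
  L: [Γ]_L + 2·[f]_L − [F]_L − [a]_L = (2) + 2·(0) − (1) − (1) = 0
  T: [Γ]_T + 2·[f]_T − [F]_T − [a]_T = (-2) + 2·(-1) − (-2) − (-2) = 0
  Θ: [Γ]_Θ + 2·[f]_Θ − [F]_Θ − [a]_Θ = (0) + 2·(0) − (0) − (0) = 0
All base exponents vanish — dimensionless.

yes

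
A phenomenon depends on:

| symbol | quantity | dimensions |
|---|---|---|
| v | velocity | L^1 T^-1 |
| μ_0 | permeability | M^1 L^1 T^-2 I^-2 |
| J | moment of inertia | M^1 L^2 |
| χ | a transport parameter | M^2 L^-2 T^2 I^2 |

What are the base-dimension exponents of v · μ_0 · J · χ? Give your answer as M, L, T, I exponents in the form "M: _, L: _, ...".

M: 4, L: 2, T: -1, I: 0

Collect each base-dimension exponent across the product:
  M: (0) + (1) + (1) + (2) = 4
  L: (1) + (1) + (2) + (-2) = 2
  T: (-1) + (-2) + (0) + (2) = -1
  I: (0) + (-2) + (0) + (2) = 0
So the dimensions are [M⁴ L² T⁻¹].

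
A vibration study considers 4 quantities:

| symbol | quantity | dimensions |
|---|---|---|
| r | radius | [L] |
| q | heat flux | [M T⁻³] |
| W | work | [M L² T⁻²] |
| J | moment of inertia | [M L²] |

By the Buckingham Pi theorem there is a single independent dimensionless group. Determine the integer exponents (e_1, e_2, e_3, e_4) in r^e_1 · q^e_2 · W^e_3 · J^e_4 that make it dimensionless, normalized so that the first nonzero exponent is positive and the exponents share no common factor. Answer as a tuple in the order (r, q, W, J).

(4, 2, -3, 1)

M: e_1·(0) + e_2·(1) + e_3·(1) + e_4·(1) = 0
L: e_1·(1) + e_2·(0) + e_3·(2) + e_4·(2) = 0
T: e_1·(0) + e_2·(-3) + e_3·(-2) + e_4·(0) = 0
Solving this homogeneous linear system for the smallest-integer solution (first nonzero entry positive) gives (4, 2, -3, 1).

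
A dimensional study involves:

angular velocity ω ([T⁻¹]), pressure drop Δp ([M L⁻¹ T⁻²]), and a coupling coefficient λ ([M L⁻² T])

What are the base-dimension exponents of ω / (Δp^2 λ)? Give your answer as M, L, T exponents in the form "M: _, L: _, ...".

Collect each base-dimension exponent across the product:
  M: (0) − 2·(1) − (1) = -3
  L: (0) − 2·(-1) − (-2) = 4
  T: (-1) − 2·(-2) − (1) = 2
So the dimensions are [M⁻³ L⁴ T²].

M: -3, L: 4, T: 2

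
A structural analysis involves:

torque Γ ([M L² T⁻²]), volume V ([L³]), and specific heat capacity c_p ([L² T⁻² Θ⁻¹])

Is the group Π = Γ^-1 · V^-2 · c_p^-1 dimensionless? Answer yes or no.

no

Sum the exponent of each base dimension across the product:
  M: −[Γ]_M − 2·[V]_M − [c_p]_M = −(1) − 2·(0) − (0) = -1
  L: −[Γ]_L − 2·[V]_L − [c_p]_L = −(2) − 2·(3) − (2) = -10
  T: −[Γ]_T − 2·[V]_T − [c_p]_T = −(-2) − 2·(0) − (-2) = 4
  Θ: −[Γ]_Θ − 2·[V]_Θ − [c_p]_Θ = −(0) − 2·(0) − (-1) = 1
Net dimensions [M⁻¹ L⁻¹⁰ T⁴ Θ] ≠ [1] — not dimensionless.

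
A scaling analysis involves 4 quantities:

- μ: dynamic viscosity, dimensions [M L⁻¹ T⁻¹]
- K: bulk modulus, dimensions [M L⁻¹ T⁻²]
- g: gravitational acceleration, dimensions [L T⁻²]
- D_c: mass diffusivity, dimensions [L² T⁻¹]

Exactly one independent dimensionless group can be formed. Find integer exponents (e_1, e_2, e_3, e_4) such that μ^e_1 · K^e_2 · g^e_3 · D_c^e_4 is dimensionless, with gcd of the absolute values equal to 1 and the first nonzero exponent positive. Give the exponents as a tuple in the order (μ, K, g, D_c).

M: e_1·(1) + e_2·(1) + e_3·(0) + e_4·(0) = 0
L: e_1·(-1) + e_2·(-1) + e_3·(1) + e_4·(2) = 0
T: e_1·(-1) + e_2·(-2) + e_3·(-2) + e_4·(-1) = 0
Solving this homogeneous linear system for the smallest-integer solution (first nonzero entry positive) gives (3, -3, 2, -1).

(3, -3, 2, -1)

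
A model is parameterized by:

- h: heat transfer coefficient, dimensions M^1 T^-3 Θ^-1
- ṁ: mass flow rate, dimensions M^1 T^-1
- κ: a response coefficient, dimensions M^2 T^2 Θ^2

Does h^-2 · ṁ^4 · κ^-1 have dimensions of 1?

Sum the exponent of each base dimension across the product:
  M: −2·[h]_M + 4·[ṁ]_M − [κ]_M = −2·(1) + 4·(1) − (2) = 0
  L: −2·[h]_L + 4·[ṁ]_L − [κ]_L = −2·(0) + 4·(0) − (0) = 0
  T: −2·[h]_T + 4·[ṁ]_T − [κ]_T = −2·(-3) + 4·(-1) − (2) = 0
  Θ: −2·[h]_Θ + 4·[ṁ]_Θ − [κ]_Θ = −2·(-1) + 4·(0) − (2) = 0
All base exponents vanish — dimensionless.

yes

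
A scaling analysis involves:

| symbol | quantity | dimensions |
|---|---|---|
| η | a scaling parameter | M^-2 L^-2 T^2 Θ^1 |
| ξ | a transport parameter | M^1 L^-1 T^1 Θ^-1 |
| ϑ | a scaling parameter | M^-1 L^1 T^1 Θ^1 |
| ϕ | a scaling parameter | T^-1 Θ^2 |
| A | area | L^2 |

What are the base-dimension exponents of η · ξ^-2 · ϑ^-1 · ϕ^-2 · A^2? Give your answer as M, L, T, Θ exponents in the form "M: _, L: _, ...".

M: -3, L: 3, T: 1, Θ: -2

Collect each base-dimension exponent across the product:
  M: (-2) − 2·(1) − (-1) − 2·(0) + 2·(0) = -3
  L: (-2) − 2·(-1) − (1) − 2·(0) + 2·(2) = 3
  T: (2) − 2·(1) − (1) − 2·(-1) + 2·(0) = 1
  Θ: (1) − 2·(-1) − (1) − 2·(2) + 2·(0) = -2
So the dimensions are [M⁻³ L³ T Θ⁻²].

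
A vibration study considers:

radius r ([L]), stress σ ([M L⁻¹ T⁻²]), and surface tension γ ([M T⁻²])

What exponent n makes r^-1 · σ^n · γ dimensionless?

-1

Balance the M exponent: (1)·n from σ, plus −(0) + (1) = 1 from the rest, must sum to zero.
n + 1 = 0, so n = -1.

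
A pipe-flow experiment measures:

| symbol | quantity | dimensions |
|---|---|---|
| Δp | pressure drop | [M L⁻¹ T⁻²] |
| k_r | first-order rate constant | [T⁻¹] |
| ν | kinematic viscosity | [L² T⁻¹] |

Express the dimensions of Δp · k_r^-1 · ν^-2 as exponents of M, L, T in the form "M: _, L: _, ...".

M: 1, L: -5, T: 1

Collect each base-dimension exponent across the product:
  M: (1) − (0) − 2·(0) = 1
  L: (-1) − (0) − 2·(2) = -5
  T: (-2) − (-1) − 2·(-1) = 1
So the dimensions are [M L⁻⁵ T].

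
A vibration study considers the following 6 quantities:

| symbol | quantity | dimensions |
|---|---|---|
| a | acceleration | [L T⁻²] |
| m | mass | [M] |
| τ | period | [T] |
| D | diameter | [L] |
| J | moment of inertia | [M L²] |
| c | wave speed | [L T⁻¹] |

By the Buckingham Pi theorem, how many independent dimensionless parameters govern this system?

3

There are 6 variables and 3 base dimensions (M, L, T).
The dimension matrix has rank 3.
Independent dimensionless groups: 6 − 3 = 3.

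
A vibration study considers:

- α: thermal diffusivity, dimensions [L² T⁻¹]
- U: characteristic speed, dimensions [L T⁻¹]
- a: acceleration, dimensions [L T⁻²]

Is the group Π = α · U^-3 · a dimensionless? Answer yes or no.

yes

Sum the exponent of each base dimension across the product:
  L: [α]_L − 3·[U]_L + [a]_L = (2) − 3·(1) + (1) = 0
  T: [α]_T − 3·[U]_T + [a]_T = (-1) − 3·(-1) + (-2) = 0
All base exponents vanish — dimensionless.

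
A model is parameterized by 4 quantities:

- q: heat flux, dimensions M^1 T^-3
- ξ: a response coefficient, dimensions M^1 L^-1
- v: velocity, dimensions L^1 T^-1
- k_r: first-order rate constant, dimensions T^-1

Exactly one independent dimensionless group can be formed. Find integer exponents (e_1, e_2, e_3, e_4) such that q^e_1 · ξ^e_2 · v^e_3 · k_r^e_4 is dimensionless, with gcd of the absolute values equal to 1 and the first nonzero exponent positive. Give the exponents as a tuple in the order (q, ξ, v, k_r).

(1, -1, -1, -2)

M: e_1·(1) + e_2·(1) + e_3·(0) + e_4·(0) = 0
L: e_1·(0) + e_2·(-1) + e_3·(1) + e_4·(0) = 0
T: e_1·(-3) + e_2·(0) + e_3·(-1) + e_4·(-1) = 0
Solving this homogeneous linear system for the smallest-integer solution (first nonzero entry positive) gives (1, -1, -1, -2).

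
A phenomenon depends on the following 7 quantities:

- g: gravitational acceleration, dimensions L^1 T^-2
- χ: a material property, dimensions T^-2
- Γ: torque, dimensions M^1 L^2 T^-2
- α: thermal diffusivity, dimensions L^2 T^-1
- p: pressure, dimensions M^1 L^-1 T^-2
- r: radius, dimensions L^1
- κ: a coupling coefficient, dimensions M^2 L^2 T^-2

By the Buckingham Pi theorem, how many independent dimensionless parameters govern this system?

4

There are 7 variables and 3 base dimensions (M, L, T).
The dimension matrix has rank 3.
Independent dimensionless groups: 7 − 3 = 4.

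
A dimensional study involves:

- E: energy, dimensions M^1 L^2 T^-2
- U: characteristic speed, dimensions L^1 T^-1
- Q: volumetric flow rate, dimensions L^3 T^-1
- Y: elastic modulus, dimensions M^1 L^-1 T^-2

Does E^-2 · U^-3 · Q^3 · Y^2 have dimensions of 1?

Sum the exponent of each base dimension across the product:
  M: −2·[E]_M − 3·[U]_M + 3·[Q]_M + 2·[Y]_M = −2·(1) − 3·(0) + 3·(0) + 2·(1) = 0
  L: −2·[E]_L − 3·[U]_L + 3·[Q]_L + 2·[Y]_L = −2·(2) − 3·(1) + 3·(3) + 2·(-1) = 0
  T: −2·[E]_T − 3·[U]_T + 3·[Q]_T + 2·[Y]_T = −2·(-2) − 3·(-1) + 3·(-1) + 2·(-2) = 0
  Θ: −2·[E]_Θ − 3·[U]_Θ + 3·[Q]_Θ + 2·[Y]_Θ = −2·(0) − 3·(0) + 3·(0) + 2·(0) = 0
All base exponents vanish — dimensionless.

yes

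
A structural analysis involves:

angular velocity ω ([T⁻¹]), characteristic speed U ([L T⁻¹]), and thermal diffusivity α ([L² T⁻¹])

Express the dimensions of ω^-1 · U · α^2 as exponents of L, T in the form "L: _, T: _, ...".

L: 5, T: -2

Collect each base-dimension exponent across the product:
  L: −(0) + (1) + 2·(2) = 5
  T: −(-1) + (-1) + 2·(-1) = -2
So the dimensions are [L⁵ T⁻²].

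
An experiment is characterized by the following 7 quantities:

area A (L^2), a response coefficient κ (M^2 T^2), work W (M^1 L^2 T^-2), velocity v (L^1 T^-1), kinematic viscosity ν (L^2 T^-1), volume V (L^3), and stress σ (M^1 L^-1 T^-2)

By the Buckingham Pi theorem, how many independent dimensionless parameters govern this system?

4

There are 7 variables and 3 base dimensions (M, L, T).
The dimension matrix has rank 3.
Independent dimensionless groups: 7 − 3 = 4.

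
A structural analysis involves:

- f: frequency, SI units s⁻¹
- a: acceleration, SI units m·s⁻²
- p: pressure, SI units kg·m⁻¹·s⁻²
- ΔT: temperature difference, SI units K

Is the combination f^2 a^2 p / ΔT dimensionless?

no

Sum the exponent of each base dimension across the product:
  M: 2·[f]_M + 2·[a]_M + [p]_M − [ΔT]_M = 2·(0) + 2·(0) + (1) − (0) = 1
  L: 2·[f]_L + 2·[a]_L + [p]_L − [ΔT]_L = 2·(0) + 2·(1) + (-1) − (0) = 1
  T: 2·[f]_T + 2·[a]_T + [p]_T − [ΔT]_T = 2·(-1) + 2·(-2) + (-2) − (0) = -8
  Θ: 2·[f]_Θ + 2·[a]_Θ + [p]_Θ − [ΔT]_Θ = 2·(0) + 2·(0) + (0) − (1) = -1
Net dimensions [M L T⁻⁸ Θ⁻¹] ≠ [1] — not dimensionless.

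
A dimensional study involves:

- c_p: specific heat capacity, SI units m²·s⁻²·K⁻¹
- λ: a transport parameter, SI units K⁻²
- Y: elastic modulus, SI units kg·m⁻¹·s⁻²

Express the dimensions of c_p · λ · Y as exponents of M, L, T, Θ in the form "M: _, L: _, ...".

Collect each base-dimension exponent across the product:
  M: (0) + (0) + (1) = 1
  L: (2) + (0) + (-1) = 1
  T: (-2) + (0) + (-2) = -4
  Θ: (-1) + (-2) + (0) = -3
So the dimensions are [M L T⁻⁴ Θ⁻³].

M: 1, L: 1, T: -4, Θ: -3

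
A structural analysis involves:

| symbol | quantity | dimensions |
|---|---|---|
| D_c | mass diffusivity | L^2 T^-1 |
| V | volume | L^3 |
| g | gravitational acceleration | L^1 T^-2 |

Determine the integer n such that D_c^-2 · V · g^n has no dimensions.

1

Balance the L exponent: (1)·n from g, plus −2·(2) + (3) = -1 from the rest, must sum to zero.
n − 1 = 0, so n = 1.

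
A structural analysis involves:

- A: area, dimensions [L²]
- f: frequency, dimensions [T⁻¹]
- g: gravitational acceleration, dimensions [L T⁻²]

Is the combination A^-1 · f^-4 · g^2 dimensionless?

yes

Sum the exponent of each base dimension across the product:
  L: −[A]_L − 4·[f]_L + 2·[g]_L = −(2) − 4·(0) + 2·(1) = 0
  T: −[A]_T − 4·[f]_T + 2·[g]_T = −(0) − 4·(-1) + 2·(-2) = 0
All base exponents vanish — dimensionless.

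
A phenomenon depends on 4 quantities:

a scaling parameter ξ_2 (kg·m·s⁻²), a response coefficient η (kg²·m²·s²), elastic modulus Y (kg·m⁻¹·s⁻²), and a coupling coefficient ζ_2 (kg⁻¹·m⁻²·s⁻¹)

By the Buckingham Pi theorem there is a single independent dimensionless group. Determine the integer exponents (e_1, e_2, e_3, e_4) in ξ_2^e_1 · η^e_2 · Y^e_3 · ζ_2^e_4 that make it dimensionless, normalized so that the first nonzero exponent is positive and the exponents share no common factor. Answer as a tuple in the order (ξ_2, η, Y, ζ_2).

(1, 1, -1, 2)

M: e_1·(1) + e_2·(2) + e_3·(1) + e_4·(-1) = 0
L: e_1·(1) + e_2·(2) + e_3·(-1) + e_4·(-2) = 0
T: e_1·(-2) + e_2·(2) + e_3·(-2) + e_4·(-1) = 0
Solving this homogeneous linear system for the smallest-integer solution (first nonzero entry positive) gives (1, 1, -1, 2).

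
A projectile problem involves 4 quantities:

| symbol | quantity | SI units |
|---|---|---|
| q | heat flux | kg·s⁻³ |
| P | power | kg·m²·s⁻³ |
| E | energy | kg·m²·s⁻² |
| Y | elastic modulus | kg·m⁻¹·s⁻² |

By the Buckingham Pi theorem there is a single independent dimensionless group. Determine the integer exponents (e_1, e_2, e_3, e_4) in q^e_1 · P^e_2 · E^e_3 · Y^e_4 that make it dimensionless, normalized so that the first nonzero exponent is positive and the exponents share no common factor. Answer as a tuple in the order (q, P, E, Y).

M: e_1·(1) + e_2·(1) + e_3·(1) + e_4·(1) = 0
L: e_1·(0) + e_2·(2) + e_3·(2) + e_4·(-1) = 0
T: e_1·(-3) + e_2·(-3) + e_3·(-2) + e_4·(-2) = 0
Solving this homogeneous linear system for the smallest-integer solution (first nonzero entry positive) gives (3, -3, 2, -2).

(3, -3, 2, -2)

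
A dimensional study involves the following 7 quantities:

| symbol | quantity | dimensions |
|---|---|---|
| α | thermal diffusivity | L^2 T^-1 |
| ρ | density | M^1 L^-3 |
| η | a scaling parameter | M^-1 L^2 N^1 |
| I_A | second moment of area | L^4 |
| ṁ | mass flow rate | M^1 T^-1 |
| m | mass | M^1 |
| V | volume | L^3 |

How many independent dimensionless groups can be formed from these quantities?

3

There are 7 variables and 4 base dimensions (M, L, T, N).
The dimension matrix has rank 4.
Independent dimensionless groups: 7 − 4 = 3.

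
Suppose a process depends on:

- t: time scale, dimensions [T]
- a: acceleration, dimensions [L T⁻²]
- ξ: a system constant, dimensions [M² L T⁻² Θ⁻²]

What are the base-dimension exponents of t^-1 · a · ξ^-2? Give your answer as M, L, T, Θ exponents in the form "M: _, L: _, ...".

Collect each base-dimension exponent across the product:
  M: −(0) + (0) − 2·(2) = -4
  L: −(0) + (1) − 2·(1) = -1
  T: −(1) + (-2) − 2·(-2) = 1
  Θ: −(0) + (0) − 2·(-2) = 4
So the dimensions are [M⁻⁴ L⁻¹ T Θ⁴].

M: -4, L: -1, T: 1, Θ: 4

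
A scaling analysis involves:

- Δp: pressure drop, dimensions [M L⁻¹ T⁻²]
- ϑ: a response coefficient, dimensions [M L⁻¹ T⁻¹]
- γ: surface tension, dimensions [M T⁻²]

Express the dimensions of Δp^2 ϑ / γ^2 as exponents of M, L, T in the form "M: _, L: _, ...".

M: 1, L: -3, T: -1

Collect each base-dimension exponent across the product:
  M: 2·(1) + (1) − 2·(1) = 1
  L: 2·(-1) + (-1) − 2·(0) = -3
  T: 2·(-2) + (-1) − 2·(-2) = -1
So the dimensions are [M L⁻³ T⁻¹].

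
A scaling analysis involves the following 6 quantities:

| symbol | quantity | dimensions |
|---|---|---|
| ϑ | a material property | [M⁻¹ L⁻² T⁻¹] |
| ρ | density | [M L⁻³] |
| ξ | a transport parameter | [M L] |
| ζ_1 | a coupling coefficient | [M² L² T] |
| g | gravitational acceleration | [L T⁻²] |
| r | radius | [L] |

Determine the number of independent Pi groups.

3

There are 6 variables and 3 base dimensions (M, L, T).
The dimension matrix has rank 3.
Independent dimensionless groups: 6 − 3 = 3.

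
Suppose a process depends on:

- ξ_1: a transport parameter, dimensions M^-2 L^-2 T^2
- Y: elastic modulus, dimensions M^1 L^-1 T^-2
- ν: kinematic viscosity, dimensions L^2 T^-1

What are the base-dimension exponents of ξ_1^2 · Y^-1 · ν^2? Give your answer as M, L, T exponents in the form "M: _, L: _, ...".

Collect each base-dimension exponent across the product:
  M: 2·(-2) − (1) + 2·(0) = -5
  L: 2·(-2) − (-1) + 2·(2) = 1
  T: 2·(2) − (-2) + 2·(-1) = 4
So the dimensions are [M⁻⁵ L T⁴].

M: -5, L: 1, T: 4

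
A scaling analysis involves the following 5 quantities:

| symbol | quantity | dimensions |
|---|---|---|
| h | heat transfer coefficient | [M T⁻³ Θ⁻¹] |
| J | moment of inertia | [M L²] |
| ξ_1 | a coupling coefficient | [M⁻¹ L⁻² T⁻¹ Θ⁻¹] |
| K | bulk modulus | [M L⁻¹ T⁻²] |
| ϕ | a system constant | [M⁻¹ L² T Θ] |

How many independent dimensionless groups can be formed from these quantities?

1

There are 5 variables and 4 base dimensions (M, L, T, Θ).
The dimension matrix has rank 4.
Independent dimensionless groups: 5 − 4 = 1.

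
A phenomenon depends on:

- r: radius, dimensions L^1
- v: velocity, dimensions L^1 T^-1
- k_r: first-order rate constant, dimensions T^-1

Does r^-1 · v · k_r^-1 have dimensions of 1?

yes

Sum the exponent of each base dimension across the product:
  M: −[r]_M + [v]_M − [k_r]_M = −(0) + (0) − (0) = 0
  L: −[r]_L + [v]_L − [k_r]_L = −(1) + (1) − (0) = 0
  T: −[r]_T + [v]_T − [k_r]_T = −(0) + (-1) − (-1) = 0
All base exponents vanish — dimensionless.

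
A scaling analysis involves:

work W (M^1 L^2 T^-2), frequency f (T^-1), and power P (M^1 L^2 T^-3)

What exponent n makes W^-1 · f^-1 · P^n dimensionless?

Balance the M exponent: (1)·n from P, plus −(1) − (0) = -1 from the rest, must sum to zero.
n − 1 = 0, so n = 1.

1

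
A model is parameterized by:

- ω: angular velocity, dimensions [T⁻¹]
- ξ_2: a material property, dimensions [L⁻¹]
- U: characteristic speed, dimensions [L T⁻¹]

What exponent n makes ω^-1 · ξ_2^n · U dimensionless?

1

Balance the L exponent: (-1)·n from ξ_2, plus −(0) + (1) = 1 from the rest, must sum to zero.
−n + 1 = 0, so n = 1.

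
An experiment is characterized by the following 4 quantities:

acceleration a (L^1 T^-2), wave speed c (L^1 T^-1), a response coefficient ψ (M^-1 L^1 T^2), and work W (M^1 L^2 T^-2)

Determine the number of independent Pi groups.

1

There are 4 variables and 3 base dimensions (M, L, T).
The dimension matrix has rank 3.
Independent dimensionless groups: 4 − 3 = 1.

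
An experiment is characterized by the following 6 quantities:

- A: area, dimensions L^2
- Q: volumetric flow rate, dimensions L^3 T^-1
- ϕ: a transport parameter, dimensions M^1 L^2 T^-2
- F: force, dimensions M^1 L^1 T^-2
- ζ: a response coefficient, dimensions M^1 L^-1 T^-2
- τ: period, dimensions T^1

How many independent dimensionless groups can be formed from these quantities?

3

There are 6 variables and 3 base dimensions (M, L, T).
The dimension matrix has rank 3.
Independent dimensionless groups: 6 − 3 = 3.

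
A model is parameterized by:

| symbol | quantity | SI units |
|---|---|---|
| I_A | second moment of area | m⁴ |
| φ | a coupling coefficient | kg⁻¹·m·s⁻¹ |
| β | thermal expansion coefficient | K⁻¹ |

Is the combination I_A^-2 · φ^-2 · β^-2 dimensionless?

Sum the exponent of each base dimension across the product:
  M: −2·[I_A]_M − 2·[φ]_M − 2·[β]_M = −2·(0) − 2·(-1) − 2·(0) = 2
  L: −2·[I_A]_L − 2·[φ]_L − 2·[β]_L = −2·(4) − 2·(1) − 2·(0) = -10
  T: −2·[I_A]_T − 2·[φ]_T − 2·[β]_T = −2·(0) − 2·(-1) − 2·(0) = 2
  Θ: −2·[I_A]_Θ − 2·[φ]_Θ − 2·[β]_Θ = −2·(0) − 2·(0) − 2·(-1) = 2
Net dimensions [M² L⁻¹⁰ T² Θ²] ≠ [1] — not dimensionless.

no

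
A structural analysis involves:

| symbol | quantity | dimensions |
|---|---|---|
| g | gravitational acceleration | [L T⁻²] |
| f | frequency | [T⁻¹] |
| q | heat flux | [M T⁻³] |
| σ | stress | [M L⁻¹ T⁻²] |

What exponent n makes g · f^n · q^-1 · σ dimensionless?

Balance the T exponent: (-1)·n from f, plus (-2) − (-3) + (-2) = -1 from the rest, must sum to zero.
−n − 1 = 0, so n = -1.

-1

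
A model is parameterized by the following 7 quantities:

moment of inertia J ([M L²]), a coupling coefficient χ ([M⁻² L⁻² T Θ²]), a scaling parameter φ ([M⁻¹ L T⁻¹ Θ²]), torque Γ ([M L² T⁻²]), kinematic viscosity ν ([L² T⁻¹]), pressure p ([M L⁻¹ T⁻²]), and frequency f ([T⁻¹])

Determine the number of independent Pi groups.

3

There are 7 variables and 4 base dimensions (M, L, T, Θ).
The dimension matrix has rank 4.
Independent dimensionless groups: 7 − 4 = 3.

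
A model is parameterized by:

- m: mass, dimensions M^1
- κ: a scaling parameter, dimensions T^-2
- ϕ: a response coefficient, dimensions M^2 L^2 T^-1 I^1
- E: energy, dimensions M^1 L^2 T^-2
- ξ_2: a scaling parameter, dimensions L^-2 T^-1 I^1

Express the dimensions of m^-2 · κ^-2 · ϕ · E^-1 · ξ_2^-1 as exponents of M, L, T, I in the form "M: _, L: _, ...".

Collect each base-dimension exponent across the product:
  M: −2·(1) − 2·(0) + (2) − (1) − (0) = -1
  L: −2·(0) − 2·(0) + (2) − (2) − (-2) = 2
  T: −2·(0) − 2·(-2) + (-1) − (-2) − (-1) = 6
  I: −2·(0) − 2·(0) + (1) − (0) − (1) = 0
So the dimensions are [M⁻¹ L² T⁶].

M: -1, L: 2, T: 6, I: 0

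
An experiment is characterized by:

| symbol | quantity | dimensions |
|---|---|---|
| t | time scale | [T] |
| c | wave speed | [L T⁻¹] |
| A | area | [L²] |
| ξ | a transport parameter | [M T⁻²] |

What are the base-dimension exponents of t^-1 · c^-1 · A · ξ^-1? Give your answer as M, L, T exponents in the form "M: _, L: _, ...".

Collect each base-dimension exponent across the product:
  M: −(0) − (0) + (0) − (1) = -1
  L: −(0) − (1) + (2) − (0) = 1
  T: −(1) − (-1) + (0) − (-2) = 2
So the dimensions are [M⁻¹ L T²].

M: -1, L: 1, T: 2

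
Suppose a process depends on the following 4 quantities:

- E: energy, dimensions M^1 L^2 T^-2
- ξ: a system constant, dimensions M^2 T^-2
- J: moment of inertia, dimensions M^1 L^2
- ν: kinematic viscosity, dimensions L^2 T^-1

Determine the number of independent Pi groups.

There are 4 variables and 3 base dimensions (M, L, T).
The dimension matrix has rank 3.
Independent dimensionless groups: 4 − 3 = 1.

1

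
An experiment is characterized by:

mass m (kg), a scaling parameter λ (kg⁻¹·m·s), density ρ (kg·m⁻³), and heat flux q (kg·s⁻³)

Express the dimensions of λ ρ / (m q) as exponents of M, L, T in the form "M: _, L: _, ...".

M: -2, L: -2, T: 4

Collect each base-dimension exponent across the product:
  M: −(1) + (-1) + (1) − (1) = -2
  L: −(0) + (1) + (-3) − (0) = -2
  T: −(0) + (1) + (0) − (-3) = 4
So the dimensions are [M⁻² L⁻² T⁴].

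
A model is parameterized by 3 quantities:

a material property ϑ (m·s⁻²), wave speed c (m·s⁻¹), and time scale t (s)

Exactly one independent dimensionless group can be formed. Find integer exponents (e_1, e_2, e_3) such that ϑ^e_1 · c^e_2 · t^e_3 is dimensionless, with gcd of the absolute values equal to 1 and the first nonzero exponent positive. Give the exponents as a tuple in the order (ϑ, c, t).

(1, -1, 1)

L: e_1·(1) + e_2·(1) + e_3·(0) = 0
T: e_1·(-2) + e_2·(-1) + e_3·(1) = 0
Solving this homogeneous linear system for the smallest-integer solution (first nonzero entry positive) gives (1, -1, 1).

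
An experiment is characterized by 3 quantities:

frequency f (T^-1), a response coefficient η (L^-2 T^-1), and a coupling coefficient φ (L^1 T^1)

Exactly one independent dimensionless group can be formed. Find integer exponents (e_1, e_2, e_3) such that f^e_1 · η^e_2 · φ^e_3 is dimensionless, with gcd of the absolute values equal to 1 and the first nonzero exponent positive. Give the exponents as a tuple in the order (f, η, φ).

L: e_1·(0) + e_2·(-2) + e_3·(1) = 0
T: e_1·(-1) + e_2·(-1) + e_3·(1) = 0
Solving this homogeneous linear system for the smallest-integer solution (first nonzero entry positive) gives (1, 1, 2).

(1, 1, 2)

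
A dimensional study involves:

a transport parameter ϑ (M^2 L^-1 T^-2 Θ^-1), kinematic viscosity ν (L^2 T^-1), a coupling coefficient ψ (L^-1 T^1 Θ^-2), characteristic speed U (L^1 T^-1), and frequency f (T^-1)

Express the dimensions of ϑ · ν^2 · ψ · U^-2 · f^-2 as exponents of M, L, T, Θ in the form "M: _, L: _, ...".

Collect each base-dimension exponent across the product:
  M: (2) + 2·(0) + (0) − 2·(0) − 2·(0) = 2
  L: (-1) + 2·(2) + (-1) − 2·(1) − 2·(0) = 0
  T: (-2) + 2·(-1) + (1) − 2·(-1) − 2·(-1) = 1
  Θ: (-1) + 2·(0) + (-2) − 2·(0) − 2·(0) = -3
So the dimensions are [M² T Θ⁻³].

M: 2, L: 0, T: 1, Θ: -3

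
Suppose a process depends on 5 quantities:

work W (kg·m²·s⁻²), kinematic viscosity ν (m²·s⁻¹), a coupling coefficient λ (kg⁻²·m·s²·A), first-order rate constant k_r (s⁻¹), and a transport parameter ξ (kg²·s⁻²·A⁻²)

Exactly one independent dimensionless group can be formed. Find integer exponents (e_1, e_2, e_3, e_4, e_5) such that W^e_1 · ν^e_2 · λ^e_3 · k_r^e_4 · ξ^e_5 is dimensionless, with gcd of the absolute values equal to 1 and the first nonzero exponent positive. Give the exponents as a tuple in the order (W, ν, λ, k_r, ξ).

M: e_1·(1) + e_2·(0) + e_3·(-2) + e_4·(0) + e_5·(2) = 0
L: e_1·(2) + e_2·(2) + e_3·(1) + e_4·(0) + e_5·(0) = 0
T: e_1·(-2) + e_2·(-1) + e_3·(2) + e_4·(-1) + e_5·(-2) = 0
I: e_1·(0) + e_2·(0) + e_3·(1) + e_4·(0) + e_5·(-2) = 0
Solving this homogeneous linear system for the smallest-integer solution (first nonzero entry positive) gives (2, -3, 2, 1, 1).

(2, -3, 2, 1, 1)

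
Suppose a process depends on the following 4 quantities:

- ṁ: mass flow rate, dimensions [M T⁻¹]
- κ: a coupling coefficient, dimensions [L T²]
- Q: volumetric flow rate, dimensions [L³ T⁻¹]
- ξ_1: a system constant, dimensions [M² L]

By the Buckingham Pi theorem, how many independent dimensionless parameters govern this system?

There are 4 variables and 3 base dimensions (M, L, T).
The dimension matrix has rank 3.
Independent dimensionless groups: 4 − 3 = 1.

1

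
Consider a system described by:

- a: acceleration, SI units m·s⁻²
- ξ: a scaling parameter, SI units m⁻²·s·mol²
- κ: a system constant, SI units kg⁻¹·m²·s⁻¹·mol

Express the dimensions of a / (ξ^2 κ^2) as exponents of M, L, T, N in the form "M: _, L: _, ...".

M: 2, L: 1, T: -2, N: -6

Collect each base-dimension exponent across the product:
  M: (0) − 2·(0) − 2·(-1) = 2
  L: (1) − 2·(-2) − 2·(2) = 1
  T: (-2) − 2·(1) − 2·(-1) = -2
  N: (0) − 2·(2) − 2·(1) = -6
So the dimensions are [M² L T⁻² N⁻⁶].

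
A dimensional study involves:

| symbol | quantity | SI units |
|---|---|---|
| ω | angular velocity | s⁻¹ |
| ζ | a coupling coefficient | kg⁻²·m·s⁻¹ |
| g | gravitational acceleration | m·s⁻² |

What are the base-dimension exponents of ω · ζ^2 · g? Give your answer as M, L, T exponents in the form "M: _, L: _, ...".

Collect each base-dimension exponent across the product:
  M: (0) + 2·(-2) + (0) = -4
  L: (0) + 2·(1) + (1) = 3
  T: (-1) + 2·(-1) + (-2) = -5
So the dimensions are [M⁻⁴ L³ T⁻⁵].

M: -4, L: 3, T: -5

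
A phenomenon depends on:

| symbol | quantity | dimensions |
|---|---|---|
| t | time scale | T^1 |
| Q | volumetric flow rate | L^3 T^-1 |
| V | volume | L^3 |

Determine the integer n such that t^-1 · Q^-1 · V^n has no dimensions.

1

Balance the L exponent: (3)·n from V, plus −(0) − (3) = -3 from the rest, must sum to zero.
3n − 3 = 0, so n = 1.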